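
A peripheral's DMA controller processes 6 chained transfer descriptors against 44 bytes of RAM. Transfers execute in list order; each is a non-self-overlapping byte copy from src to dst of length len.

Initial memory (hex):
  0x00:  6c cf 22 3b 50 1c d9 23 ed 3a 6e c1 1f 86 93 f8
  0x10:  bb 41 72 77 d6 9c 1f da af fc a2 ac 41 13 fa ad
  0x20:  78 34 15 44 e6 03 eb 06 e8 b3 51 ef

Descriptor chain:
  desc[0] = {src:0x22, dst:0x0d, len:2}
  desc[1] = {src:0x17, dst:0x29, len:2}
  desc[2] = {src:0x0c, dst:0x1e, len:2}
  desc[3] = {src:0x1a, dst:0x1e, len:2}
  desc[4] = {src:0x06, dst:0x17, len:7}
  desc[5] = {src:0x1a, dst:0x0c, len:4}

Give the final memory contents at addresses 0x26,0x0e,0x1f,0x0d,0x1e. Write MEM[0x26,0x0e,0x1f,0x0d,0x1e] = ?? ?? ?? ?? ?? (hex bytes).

MEM[0x26,0x0e,0x1f,0x0d,0x1e] = eb c1 ac 6e a2

D0: mem[0x0d..0x0e] <- [15 44]
D1: mem[0x29..0x2a] <- [da af]
D2: mem[0x1e..0x1f] <- [1f 15]
D3: mem[0x1e..0x1f] <- [a2 ac]
D4: mem[0x17..0x1d] <- [d9 23 ed 3a 6e c1 1f]
D5: mem[0x0c..0x0f] <- [3a 6e c1 1f]
query mem[0x26]=0xeb, mem[0x0e]=0xc1, mem[0x1f]=0xac, mem[0x0d]=0x6e, mem[0x1e]=0xa2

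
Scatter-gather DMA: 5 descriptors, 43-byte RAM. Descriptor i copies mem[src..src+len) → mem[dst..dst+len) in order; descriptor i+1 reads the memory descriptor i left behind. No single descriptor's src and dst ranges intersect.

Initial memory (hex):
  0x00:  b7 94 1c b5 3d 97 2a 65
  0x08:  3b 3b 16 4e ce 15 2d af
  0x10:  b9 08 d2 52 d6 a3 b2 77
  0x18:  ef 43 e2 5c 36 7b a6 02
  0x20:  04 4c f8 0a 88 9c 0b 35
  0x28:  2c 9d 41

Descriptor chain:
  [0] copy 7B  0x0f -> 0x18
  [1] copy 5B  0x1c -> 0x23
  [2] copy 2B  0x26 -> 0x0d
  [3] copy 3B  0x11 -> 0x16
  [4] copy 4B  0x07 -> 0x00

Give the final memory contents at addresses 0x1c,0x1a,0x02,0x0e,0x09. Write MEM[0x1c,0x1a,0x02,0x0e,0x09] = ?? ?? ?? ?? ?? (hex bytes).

MEM[0x1c,0x1a,0x02,0x0e,0x09] = 52 08 3b 04 3b

  after D0: wrote 7B at 0x18 = afb908d252d6a3
  after D1: wrote 5B at 0x23 = 52d6a30204
  after D2: wrote 2B at 0x0d = 0204
  after D3: wrote 3B at 0x16 = 08d252
  after D4: wrote 4B at 0x00 = 653b3b16
query mem[0x1c]=0x52, mem[0x1a]=0x08, mem[0x02]=0x3b, mem[0x0e]=0x04, mem[0x09]=0x3b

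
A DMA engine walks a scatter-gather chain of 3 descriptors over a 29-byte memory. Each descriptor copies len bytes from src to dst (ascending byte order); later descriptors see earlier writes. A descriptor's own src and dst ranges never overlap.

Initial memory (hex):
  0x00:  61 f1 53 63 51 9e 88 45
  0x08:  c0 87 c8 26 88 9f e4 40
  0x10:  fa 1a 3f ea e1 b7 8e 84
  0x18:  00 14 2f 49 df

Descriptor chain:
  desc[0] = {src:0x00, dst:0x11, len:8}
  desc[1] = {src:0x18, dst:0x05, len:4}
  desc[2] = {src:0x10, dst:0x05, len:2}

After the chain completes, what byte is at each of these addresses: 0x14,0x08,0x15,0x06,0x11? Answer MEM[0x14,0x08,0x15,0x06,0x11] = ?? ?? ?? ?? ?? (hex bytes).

D0: mem[0x11..0x18] <- [61 f1 53 63 51 9e 88 45]
D1: mem[0x05..0x08] <- [45 14 2f 49]
D2: mem[0x05..0x06] <- [fa 61]
query mem[0x14]=0x63, mem[0x08]=0x49, mem[0x15]=0x51, mem[0x06]=0x61, mem[0x11]=0x61

MEM[0x14,0x08,0x15,0x06,0x11] = 63 49 51 61 61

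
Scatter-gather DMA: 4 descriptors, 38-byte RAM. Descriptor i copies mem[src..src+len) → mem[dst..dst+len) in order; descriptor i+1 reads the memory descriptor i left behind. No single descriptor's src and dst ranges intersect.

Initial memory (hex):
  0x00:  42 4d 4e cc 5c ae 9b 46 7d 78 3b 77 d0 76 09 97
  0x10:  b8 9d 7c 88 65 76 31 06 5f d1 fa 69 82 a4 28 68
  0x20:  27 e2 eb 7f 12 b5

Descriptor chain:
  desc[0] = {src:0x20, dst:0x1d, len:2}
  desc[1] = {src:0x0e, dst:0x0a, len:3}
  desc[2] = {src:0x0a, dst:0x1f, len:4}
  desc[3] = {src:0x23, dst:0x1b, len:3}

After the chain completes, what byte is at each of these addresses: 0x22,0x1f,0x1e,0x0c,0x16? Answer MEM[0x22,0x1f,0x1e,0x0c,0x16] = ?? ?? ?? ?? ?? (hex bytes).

MEM[0x22,0x1f,0x1e,0x0c,0x16] = 76 09 e2 b8 31

  after D0: wrote 2B at 0x1d = 27e2
  after D1: wrote 3B at 0x0a = 0997b8
  after D2: wrote 4B at 0x1f = 0997b876
  after D3: wrote 3B at 0x1b = 7f12b5
query mem[0x22]=0x76, mem[0x1f]=0x09, mem[0x1e]=0xe2, mem[0x0c]=0xb8, mem[0x16]=0x31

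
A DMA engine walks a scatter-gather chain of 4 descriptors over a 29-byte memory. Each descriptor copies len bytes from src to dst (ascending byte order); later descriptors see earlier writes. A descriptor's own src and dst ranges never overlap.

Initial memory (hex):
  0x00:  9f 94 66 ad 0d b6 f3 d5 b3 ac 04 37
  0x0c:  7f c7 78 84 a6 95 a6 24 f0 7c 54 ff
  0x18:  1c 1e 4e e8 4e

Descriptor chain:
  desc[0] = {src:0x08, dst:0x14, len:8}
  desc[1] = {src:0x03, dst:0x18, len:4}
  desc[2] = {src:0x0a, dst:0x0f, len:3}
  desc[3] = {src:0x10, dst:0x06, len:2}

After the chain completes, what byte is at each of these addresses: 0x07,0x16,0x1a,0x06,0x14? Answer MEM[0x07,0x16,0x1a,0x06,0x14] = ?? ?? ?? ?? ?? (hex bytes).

D0: mem[0x14..0x1b] <- [b3 ac 04 37 7f c7 78 84]
D1: mem[0x18..0x1b] <- [ad 0d b6 f3]
D2: mem[0x0f..0x11] <- [04 37 7f]
D3: mem[0x06..0x07] <- [37 7f]
query mem[0x07]=0x7f, mem[0x16]=0x04, mem[0x1a]=0xb6, mem[0x06]=0x37, mem[0x14]=0xb3

MEM[0x07,0x16,0x1a,0x06,0x14] = 7f 04 b6 37 b3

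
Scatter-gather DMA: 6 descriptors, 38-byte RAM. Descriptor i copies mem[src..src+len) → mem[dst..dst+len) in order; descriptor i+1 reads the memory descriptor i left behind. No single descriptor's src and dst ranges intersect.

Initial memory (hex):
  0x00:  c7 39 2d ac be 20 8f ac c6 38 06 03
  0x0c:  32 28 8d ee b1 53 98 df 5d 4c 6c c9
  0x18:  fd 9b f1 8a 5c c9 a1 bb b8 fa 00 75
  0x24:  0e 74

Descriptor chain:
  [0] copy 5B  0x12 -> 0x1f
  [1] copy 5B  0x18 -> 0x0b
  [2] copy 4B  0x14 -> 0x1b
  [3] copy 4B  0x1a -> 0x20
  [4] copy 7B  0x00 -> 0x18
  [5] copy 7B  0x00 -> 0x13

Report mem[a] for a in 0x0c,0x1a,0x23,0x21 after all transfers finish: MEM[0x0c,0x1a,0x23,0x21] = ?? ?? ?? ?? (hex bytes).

[0] 0x12->0x1f len=5 : 98 df 5d 4c 6c
[1] 0x18->0x0b len=5 : fd 9b f1 8a 5c
[2] 0x14->0x1b len=4 : 5d 4c 6c c9
[3] 0x1a->0x20 len=4 : f1 5d 4c 6c
[4] 0x00->0x18 len=7 : c7 39 2d ac be 20 8f
[5] 0x00->0x13 len=7 : c7 39 2d ac be 20 8f
query mem[0x0c]=0x9b, mem[0x1a]=0x2d, mem[0x23]=0x6c, mem[0x21]=0x5d

MEM[0x0c,0x1a,0x23,0x21] = 9b 2d 6c 5d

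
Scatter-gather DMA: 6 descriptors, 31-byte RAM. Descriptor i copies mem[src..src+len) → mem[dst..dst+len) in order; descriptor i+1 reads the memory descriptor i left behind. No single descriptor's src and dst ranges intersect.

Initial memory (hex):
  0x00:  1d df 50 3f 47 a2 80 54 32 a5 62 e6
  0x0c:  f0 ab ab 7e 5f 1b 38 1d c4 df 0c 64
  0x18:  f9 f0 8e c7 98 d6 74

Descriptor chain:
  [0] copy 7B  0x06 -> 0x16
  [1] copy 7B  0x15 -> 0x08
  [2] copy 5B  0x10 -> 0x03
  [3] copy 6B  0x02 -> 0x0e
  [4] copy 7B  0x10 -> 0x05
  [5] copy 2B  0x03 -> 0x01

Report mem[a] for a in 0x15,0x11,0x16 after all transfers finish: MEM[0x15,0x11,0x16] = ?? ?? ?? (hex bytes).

MEM[0x15,0x11,0x16] = df 38 80

D0: mem[0x16..0x1c] <- [80 54 32 a5 62 e6 f0]
D1: mem[0x08..0x0e] <- [df 80 54 32 a5 62 e6]
D2: mem[0x03..0x07] <- [5f 1b 38 1d c4]
D3: mem[0x0e..0x13] <- [50 5f 1b 38 1d c4]
D4: mem[0x05..0x0b] <- [1b 38 1d c4 c4 df 80]
D5: mem[0x01..0x02] <- [5f 1b]
query mem[0x15]=0xdf, mem[0x11]=0x38, mem[0x16]=0x80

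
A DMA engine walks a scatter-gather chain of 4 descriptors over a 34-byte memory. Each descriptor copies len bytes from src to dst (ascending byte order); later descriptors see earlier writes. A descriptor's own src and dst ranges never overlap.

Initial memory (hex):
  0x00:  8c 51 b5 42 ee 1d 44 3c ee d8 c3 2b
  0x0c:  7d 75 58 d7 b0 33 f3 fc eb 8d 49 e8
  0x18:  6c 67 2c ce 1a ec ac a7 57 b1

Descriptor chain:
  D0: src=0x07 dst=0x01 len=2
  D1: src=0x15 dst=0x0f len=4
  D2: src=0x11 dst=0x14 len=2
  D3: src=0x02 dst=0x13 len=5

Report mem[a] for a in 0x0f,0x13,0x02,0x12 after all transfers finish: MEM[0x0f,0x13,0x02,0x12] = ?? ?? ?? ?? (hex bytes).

MEM[0x0f,0x13,0x02,0x12] = 8d ee ee 6c

[0] 0x07->0x01 len=2 : 3c ee
[1] 0x15->0x0f len=4 : 8d 49 e8 6c
[2] 0x11->0x14 len=2 : e8 6c
[3] 0x02->0x13 len=5 : ee 42 ee 1d 44
query mem[0x0f]=0x8d, mem[0x13]=0xee, mem[0x02]=0xee, mem[0x12]=0x6c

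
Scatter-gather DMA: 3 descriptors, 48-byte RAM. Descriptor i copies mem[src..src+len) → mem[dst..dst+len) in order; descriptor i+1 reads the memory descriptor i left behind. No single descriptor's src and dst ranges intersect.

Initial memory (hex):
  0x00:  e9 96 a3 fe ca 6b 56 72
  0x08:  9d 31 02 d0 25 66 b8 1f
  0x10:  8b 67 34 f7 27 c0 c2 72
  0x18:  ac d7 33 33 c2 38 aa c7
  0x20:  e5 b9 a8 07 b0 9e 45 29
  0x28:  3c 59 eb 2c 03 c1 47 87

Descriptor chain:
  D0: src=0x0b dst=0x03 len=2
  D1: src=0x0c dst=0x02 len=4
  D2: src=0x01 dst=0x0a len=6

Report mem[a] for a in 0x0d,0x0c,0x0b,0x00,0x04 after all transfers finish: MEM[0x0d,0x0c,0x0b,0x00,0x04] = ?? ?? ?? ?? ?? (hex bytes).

MEM[0x0d,0x0c,0x0b,0x00,0x04] = b8 66 25 e9 b8

  after D0: wrote 2B at 0x03 = d025
  after D1: wrote 4B at 0x02 = 2566b81f
  after D2: wrote 6B at 0x0a = 962566b81f56
query mem[0x0d]=0xb8, mem[0x0c]=0x66, mem[0x0b]=0x25, mem[0x00]=0xe9, mem[0x04]=0xb8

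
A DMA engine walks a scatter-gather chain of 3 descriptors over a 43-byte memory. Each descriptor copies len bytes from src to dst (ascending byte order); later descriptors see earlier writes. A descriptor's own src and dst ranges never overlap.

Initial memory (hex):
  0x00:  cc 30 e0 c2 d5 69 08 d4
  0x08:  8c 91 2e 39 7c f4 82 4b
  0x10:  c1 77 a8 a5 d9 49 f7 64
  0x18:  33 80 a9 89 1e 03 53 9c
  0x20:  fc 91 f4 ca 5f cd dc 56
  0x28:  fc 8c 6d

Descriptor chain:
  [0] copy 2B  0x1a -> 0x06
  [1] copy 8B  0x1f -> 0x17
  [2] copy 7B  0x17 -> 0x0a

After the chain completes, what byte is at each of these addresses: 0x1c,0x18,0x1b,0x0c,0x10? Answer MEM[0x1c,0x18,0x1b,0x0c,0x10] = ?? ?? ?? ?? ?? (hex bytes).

MEM[0x1c,0x18,0x1b,0x0c,0x10] = 5f fc ca 91 cd

  after D0: wrote 2B at 0x06 = a989
  after D1: wrote 8B at 0x17 = 9cfc91f4ca5fcddc
  after D2: wrote 7B at 0x0a = 9cfc91f4ca5fcd
query mem[0x1c]=0x5f, mem[0x18]=0xfc, mem[0x1b]=0xca, mem[0x0c]=0x91, mem[0x10]=0xcd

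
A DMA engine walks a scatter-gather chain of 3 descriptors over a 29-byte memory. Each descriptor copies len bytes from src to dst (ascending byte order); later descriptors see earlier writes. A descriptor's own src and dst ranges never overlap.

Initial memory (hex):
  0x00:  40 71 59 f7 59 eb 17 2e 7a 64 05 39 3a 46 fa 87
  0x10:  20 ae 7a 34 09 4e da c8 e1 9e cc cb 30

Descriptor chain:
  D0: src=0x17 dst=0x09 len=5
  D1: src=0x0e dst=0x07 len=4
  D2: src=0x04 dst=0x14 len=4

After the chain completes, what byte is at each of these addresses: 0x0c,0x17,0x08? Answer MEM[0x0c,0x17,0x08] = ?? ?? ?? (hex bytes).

#0 dst[0x09+5] := {0xc8,0xe1,0x9e,0xcc,0xcb}
#1 dst[0x07+4] := {0xfa,0x87,0x20,0xae}
#2 dst[0x14+4] := {0x59,0xeb,0x17,0xfa}
query mem[0x0c]=0xcc, mem[0x17]=0xfa, mem[0x08]=0x87

MEM[0x0c,0x17,0x08] = cc fa 87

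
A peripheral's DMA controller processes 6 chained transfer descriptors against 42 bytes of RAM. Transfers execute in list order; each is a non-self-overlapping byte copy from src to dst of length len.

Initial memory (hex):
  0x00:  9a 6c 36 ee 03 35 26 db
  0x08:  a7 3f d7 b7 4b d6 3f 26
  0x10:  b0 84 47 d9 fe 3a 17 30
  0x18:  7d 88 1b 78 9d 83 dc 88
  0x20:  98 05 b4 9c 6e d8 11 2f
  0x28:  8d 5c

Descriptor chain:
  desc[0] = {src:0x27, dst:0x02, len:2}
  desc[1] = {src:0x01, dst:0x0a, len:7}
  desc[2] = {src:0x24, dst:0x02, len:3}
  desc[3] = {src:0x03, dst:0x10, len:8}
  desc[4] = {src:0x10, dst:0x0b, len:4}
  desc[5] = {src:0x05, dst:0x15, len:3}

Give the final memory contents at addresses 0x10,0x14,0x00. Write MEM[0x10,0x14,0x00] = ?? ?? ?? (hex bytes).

MEM[0x10,0x14,0x00] = d8 db 9a

  after D0: wrote 2B at 0x02 = 2f8d
  after D1: wrote 7B at 0x0a = 6c2f8d033526db
  after D2: wrote 3B at 0x02 = 6ed811
  after D3: wrote 8B at 0x10 = d8113526dba73f6c
  after D4: wrote 4B at 0x0b = d8113526
  after D5: wrote 3B at 0x15 = 3526db
query mem[0x10]=0xd8, mem[0x14]=0xdb, mem[0x00]=0x9a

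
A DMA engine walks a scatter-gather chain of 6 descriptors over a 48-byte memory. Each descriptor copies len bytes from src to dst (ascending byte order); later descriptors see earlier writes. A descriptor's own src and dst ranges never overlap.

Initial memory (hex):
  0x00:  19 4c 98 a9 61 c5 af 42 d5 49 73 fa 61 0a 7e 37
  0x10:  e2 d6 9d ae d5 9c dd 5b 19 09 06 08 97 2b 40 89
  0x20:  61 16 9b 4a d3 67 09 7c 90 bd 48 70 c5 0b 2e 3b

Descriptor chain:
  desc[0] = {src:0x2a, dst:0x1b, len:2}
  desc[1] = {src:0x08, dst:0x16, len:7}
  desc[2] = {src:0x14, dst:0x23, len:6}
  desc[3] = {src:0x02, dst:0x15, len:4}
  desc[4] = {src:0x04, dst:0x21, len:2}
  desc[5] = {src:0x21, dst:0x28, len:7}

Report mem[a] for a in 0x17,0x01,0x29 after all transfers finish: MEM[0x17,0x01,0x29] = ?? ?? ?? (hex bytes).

D0: mem[0x1b..0x1c] <- [48 70]
D1: mem[0x16..0x1c] <- [d5 49 73 fa 61 0a 7e]
D2: mem[0x23..0x28] <- [d5 9c d5 49 73 fa]
D3: mem[0x15..0x18] <- [98 a9 61 c5]
D4: mem[0x21..0x22] <- [61 c5]
D5: mem[0x28..0x2e] <- [61 c5 d5 9c d5 49 73]
query mem[0x17]=0x61, mem[0x01]=0x4c, mem[0x29]=0xc5

MEM[0x17,0x01,0x29] = 61 4c c5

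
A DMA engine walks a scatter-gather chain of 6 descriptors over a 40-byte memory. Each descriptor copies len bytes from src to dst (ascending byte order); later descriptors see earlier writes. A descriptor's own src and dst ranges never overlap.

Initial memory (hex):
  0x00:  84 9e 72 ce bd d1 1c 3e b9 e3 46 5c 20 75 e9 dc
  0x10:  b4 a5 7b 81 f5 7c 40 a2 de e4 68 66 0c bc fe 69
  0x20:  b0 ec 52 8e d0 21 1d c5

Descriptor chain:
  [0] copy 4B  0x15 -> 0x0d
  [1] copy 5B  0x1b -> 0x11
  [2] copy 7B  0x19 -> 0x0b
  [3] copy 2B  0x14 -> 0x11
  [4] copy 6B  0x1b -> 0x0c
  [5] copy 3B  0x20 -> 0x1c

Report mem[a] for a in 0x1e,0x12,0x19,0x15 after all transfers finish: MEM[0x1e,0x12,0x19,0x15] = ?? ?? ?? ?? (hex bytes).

[0] 0x15->0x0d len=4 : 7c 40 a2 de
[1] 0x1b->0x11 len=5 : 66 0c bc fe 69
[2] 0x19->0x0b len=7 : e4 68 66 0c bc fe 69
[3] 0x14->0x11 len=2 : fe 69
[4] 0x1b->0x0c len=6 : 66 0c bc fe 69 b0
[5] 0x20->0x1c len=3 : b0 ec 52
query mem[0x1e]=0x52, mem[0x12]=0x69, mem[0x19]=0xe4, mem[0x15]=0x69

MEM[0x1e,0x12,0x19,0x15] = 52 69 e4 69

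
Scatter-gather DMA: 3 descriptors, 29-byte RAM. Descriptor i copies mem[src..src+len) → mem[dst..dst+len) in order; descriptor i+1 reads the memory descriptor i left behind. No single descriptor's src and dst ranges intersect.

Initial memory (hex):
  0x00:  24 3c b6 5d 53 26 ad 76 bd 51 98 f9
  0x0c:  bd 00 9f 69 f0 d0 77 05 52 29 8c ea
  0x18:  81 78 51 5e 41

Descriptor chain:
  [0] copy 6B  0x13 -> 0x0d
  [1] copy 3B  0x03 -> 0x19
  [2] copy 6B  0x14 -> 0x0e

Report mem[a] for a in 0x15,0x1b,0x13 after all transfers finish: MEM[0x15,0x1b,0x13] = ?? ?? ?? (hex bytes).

MEM[0x15,0x1b,0x13] = 29 26 5d

[0] 0x13->0x0d len=6 : 05 52 29 8c ea 81
[1] 0x03->0x19 len=3 : 5d 53 26
[2] 0x14->0x0e len=6 : 52 29 8c ea 81 5d
query mem[0x15]=0x29, mem[0x1b]=0x26, mem[0x13]=0x5d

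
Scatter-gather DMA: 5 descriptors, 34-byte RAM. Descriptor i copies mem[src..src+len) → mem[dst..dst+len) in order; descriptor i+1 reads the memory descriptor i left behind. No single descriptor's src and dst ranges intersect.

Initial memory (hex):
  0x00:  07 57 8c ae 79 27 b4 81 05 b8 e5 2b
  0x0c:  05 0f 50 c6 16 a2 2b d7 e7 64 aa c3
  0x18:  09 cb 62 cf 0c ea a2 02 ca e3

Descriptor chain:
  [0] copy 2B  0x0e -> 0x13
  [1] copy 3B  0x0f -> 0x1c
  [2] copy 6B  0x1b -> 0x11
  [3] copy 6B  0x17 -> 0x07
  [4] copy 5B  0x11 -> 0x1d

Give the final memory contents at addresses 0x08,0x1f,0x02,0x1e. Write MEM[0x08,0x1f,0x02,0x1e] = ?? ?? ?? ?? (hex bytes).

MEM[0x08,0x1f,0x02,0x1e] = 09 16 8c c6

[0] 0x0e->0x13 len=2 : 50 c6
[1] 0x0f->0x1c len=3 : c6 16 a2
[2] 0x1b->0x11 len=6 : cf c6 16 a2 02 ca
[3] 0x17->0x07 len=6 : c3 09 cb 62 cf c6
[4] 0x11->0x1d len=5 : cf c6 16 a2 02
query mem[0x08]=0x09, mem[0x1f]=0x16, mem[0x02]=0x8c, mem[0x1e]=0xc6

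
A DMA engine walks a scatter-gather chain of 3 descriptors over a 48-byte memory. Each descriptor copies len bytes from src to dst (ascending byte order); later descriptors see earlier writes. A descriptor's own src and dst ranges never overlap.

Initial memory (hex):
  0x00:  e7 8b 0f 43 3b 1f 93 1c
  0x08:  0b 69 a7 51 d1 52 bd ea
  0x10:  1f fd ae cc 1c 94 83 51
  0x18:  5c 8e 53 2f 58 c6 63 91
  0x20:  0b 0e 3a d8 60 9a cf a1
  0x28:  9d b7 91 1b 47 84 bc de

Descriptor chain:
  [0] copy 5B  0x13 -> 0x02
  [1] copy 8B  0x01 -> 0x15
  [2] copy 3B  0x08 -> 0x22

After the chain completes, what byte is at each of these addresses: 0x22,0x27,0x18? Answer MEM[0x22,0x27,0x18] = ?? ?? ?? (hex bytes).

[0] 0x13->0x02 len=5 : cc 1c 94 83 51
[1] 0x01->0x15 len=8 : 8b cc 1c 94 83 51 1c 0b
[2] 0x08->0x22 len=3 : 0b 69 a7
query mem[0x22]=0x0b, mem[0x27]=0xa1, mem[0x18]=0x94

MEM[0x22,0x27,0x18] = 0b a1 94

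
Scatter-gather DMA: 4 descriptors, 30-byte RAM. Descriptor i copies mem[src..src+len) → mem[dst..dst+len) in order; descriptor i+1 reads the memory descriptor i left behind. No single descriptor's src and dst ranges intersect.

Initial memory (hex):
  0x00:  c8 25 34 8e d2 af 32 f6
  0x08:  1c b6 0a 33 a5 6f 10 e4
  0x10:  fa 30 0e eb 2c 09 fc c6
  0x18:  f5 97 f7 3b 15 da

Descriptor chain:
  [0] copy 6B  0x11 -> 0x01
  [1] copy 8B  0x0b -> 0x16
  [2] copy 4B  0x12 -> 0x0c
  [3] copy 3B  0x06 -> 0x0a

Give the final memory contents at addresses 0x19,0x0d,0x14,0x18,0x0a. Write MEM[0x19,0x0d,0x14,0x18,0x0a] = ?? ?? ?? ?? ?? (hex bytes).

  after D0: wrote 6B at 0x01 = 300eeb2c09fc
  after D1: wrote 8B at 0x16 = 33a56f10e4fa300e
  after D2: wrote 4B at 0x0c = 0eeb2c09
  after D3: wrote 3B at 0x0a = fcf61c
query mem[0x19]=0x10, mem[0x0d]=0xeb, mem[0x14]=0x2c, mem[0x18]=0x6f, mem[0x0a]=0xfc

MEM[0x19,0x0d,0x14,0x18,0x0a] = 10 eb 2c 6f fc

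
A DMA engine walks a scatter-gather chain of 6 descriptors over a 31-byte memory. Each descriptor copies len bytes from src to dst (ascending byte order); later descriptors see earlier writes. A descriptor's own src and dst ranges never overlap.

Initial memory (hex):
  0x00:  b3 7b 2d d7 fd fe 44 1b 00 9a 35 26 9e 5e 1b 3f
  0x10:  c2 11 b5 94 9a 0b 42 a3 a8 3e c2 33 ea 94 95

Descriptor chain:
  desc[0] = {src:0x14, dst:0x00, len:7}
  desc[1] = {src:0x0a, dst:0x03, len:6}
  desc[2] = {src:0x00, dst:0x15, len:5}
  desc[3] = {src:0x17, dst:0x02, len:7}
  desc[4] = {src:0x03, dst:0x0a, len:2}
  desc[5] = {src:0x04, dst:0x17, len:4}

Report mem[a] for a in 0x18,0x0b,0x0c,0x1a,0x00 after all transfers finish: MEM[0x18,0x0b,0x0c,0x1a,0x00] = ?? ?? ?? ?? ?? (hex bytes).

[0] 0x14->0x00 len=7 : 9a 0b 42 a3 a8 3e c2
[1] 0x0a->0x03 len=6 : 35 26 9e 5e 1b 3f
[2] 0x00->0x15 len=5 : 9a 0b 42 35 26
[3] 0x17->0x02 len=7 : 42 35 26 c2 33 ea 94
[4] 0x03->0x0a len=2 : 35 26
[5] 0x04->0x17 len=4 : 26 c2 33 ea
query mem[0x18]=0xc2, mem[0x0b]=0x26, mem[0x0c]=0x9e, mem[0x1a]=0xea, mem[0x00]=0x9a

MEM[0x18,0x0b,0x0c,0x1a,0x00] = c2 26 9e ea 9a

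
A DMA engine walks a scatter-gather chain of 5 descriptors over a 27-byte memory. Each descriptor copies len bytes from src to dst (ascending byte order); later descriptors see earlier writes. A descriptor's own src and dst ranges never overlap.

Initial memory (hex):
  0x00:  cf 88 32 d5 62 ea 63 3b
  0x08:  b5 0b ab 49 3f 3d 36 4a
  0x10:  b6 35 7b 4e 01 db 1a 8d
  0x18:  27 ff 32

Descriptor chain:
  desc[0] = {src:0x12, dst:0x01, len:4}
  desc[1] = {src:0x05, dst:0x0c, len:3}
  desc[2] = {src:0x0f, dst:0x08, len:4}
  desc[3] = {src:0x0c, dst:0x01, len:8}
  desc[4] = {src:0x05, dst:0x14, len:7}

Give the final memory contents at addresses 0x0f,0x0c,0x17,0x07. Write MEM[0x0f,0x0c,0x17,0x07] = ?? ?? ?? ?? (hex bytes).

MEM[0x0f,0x0c,0x17,0x07] = 4a ea 4e 7b

  after D0: wrote 4B at 0x01 = 7b4e01db
  after D1: wrote 3B at 0x0c = ea633b
  after D2: wrote 4B at 0x08 = 4ab6357b
  after D3: wrote 8B at 0x01 = ea633b4ab6357b4e
  after D4: wrote 7B at 0x14 = b6357b4eb6357b
query mem[0x0f]=0x4a, mem[0x0c]=0xea, mem[0x17]=0x4e, mem[0x07]=0x7b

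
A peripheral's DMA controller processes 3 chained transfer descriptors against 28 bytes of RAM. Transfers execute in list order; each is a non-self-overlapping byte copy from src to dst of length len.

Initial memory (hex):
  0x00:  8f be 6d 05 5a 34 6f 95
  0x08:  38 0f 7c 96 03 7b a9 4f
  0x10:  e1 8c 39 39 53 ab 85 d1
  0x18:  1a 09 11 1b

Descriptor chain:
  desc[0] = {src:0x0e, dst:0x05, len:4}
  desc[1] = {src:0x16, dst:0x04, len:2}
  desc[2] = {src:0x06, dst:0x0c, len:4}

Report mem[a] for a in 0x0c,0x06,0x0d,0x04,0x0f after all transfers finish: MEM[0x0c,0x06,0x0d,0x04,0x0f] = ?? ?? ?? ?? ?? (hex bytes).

[0] 0x0e->0x05 len=4 : a9 4f e1 8c
[1] 0x16->0x04 len=2 : 85 d1
[2] 0x06->0x0c len=4 : 4f e1 8c 0f
query mem[0x0c]=0x4f, mem[0x06]=0x4f, mem[0x0d]=0xe1, mem[0x04]=0x85, mem[0x0f]=0x0f

MEM[0x0c,0x06,0x0d,0x04,0x0f] = 4f 4f e1 85 0f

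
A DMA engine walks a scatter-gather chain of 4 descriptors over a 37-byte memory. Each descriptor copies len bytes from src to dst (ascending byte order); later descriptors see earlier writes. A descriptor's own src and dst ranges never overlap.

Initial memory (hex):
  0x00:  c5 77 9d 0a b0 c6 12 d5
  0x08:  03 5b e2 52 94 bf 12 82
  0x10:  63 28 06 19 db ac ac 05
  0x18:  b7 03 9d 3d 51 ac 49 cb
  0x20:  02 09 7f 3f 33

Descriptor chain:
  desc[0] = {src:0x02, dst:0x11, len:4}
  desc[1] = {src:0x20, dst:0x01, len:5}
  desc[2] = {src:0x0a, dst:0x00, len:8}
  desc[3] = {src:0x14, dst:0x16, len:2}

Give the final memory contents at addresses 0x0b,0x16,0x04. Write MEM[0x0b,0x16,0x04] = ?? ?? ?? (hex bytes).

MEM[0x0b,0x16,0x04] = 52 c6 12

[0] 0x02->0x11 len=4 : 9d 0a b0 c6
[1] 0x20->0x01 len=5 : 02 09 7f 3f 33
[2] 0x0a->0x00 len=8 : e2 52 94 bf 12 82 63 9d
[3] 0x14->0x16 len=2 : c6 ac
query mem[0x0b]=0x52, mem[0x16]=0xc6, mem[0x04]=0x12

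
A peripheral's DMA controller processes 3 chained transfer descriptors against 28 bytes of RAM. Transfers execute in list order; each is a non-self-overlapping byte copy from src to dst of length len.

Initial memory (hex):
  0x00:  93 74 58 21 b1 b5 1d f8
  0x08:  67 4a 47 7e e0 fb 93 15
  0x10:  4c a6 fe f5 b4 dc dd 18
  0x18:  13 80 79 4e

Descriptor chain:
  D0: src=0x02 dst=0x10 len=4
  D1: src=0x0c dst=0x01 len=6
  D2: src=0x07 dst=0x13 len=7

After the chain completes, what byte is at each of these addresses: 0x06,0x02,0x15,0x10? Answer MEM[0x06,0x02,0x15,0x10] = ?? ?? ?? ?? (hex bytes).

  after D0: wrote 4B at 0x10 = 5821b1b5
  after D1: wrote 6B at 0x01 = e0fb93155821
  after D2: wrote 7B at 0x13 = f8674a477ee0fb
query mem[0x06]=0x21, mem[0x02]=0xfb, mem[0x15]=0x4a, mem[0x10]=0x58

MEM[0x06,0x02,0x15,0x10] = 21 fb 4a 58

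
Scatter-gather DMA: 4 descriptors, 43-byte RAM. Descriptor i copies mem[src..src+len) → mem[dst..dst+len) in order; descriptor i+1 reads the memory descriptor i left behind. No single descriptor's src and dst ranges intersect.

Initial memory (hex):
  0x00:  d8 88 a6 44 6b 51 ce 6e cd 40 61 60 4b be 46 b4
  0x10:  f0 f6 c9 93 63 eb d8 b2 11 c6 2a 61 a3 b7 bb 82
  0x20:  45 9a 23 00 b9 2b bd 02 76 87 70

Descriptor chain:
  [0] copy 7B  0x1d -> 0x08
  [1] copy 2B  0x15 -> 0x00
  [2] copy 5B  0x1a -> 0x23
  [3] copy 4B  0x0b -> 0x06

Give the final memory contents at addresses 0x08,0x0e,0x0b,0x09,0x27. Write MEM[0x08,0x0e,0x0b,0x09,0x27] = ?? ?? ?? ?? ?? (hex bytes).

D0: mem[0x08..0x0e] <- [b7 bb 82 45 9a 23 00]
D1: mem[0x00..0x01] <- [eb d8]
D2: mem[0x23..0x27] <- [2a 61 a3 b7 bb]
D3: mem[0x06..0x09] <- [45 9a 23 00]
query mem[0x08]=0x23, mem[0x0e]=0x00, mem[0x0b]=0x45, mem[0x09]=0x00, mem[0x27]=0xbb

MEM[0x08,0x0e,0x0b,0x09,0x27] = 23 00 45 00 bb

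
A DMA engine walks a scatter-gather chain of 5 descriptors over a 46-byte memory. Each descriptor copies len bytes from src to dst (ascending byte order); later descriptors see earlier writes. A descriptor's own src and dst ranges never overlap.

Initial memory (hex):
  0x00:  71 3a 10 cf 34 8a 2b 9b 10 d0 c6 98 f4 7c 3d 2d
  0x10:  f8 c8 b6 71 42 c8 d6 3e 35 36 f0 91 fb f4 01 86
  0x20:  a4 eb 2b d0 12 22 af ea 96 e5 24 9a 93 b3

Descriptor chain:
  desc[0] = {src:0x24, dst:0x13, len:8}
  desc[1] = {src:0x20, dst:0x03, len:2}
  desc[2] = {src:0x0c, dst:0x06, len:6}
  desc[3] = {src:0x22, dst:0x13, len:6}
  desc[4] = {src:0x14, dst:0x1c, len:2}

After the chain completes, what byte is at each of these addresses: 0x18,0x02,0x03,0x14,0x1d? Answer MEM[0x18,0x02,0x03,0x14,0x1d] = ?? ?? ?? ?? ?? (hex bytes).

MEM[0x18,0x02,0x03,0x14,0x1d] = ea 10 a4 d0 12

D0: mem[0x13..0x1a] <- [12 22 af ea 96 e5 24 9a]
D1: mem[0x03..0x04] <- [a4 eb]
D2: mem[0x06..0x0b] <- [f4 7c 3d 2d f8 c8]
D3: mem[0x13..0x18] <- [2b d0 12 22 af ea]
D4: mem[0x1c..0x1d] <- [d0 12]
query mem[0x18]=0xea, mem[0x02]=0x10, mem[0x03]=0xa4, mem[0x14]=0xd0, mem[0x1d]=0x12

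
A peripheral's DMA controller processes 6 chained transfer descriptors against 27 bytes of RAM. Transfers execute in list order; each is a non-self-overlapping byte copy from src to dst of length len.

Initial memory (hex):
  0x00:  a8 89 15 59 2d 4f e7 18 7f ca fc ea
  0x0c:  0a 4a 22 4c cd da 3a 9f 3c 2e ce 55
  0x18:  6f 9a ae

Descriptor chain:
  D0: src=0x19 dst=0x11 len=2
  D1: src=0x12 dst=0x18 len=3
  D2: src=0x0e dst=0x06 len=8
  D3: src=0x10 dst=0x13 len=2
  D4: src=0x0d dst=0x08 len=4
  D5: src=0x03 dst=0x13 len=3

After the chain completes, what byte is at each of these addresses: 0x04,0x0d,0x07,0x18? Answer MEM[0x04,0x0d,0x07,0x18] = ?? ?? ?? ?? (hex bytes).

MEM[0x04,0x0d,0x07,0x18] = 2d 2e 4c ae

[0] 0x19->0x11 len=2 : 9a ae
[1] 0x12->0x18 len=3 : ae 9f 3c
[2] 0x0e->0x06 len=8 : 22 4c cd 9a ae 9f 3c 2e
[3] 0x10->0x13 len=2 : cd 9a
[4] 0x0d->0x08 len=4 : 2e 22 4c cd
[5] 0x03->0x13 len=3 : 59 2d 4f
query mem[0x04]=0x2d, mem[0x0d]=0x2e, mem[0x07]=0x4c, mem[0x18]=0xae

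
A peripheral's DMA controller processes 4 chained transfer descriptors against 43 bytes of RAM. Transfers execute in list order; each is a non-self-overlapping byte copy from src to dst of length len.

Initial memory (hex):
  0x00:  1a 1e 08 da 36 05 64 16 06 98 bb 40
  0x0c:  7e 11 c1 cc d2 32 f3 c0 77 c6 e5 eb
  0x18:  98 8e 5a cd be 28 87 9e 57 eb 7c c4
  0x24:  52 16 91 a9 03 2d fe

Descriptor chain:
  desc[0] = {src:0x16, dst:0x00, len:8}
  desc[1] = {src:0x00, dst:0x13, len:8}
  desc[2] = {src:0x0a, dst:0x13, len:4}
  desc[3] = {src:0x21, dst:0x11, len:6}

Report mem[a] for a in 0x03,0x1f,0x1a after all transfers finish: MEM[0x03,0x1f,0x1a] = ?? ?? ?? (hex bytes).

MEM[0x03,0x1f,0x1a] = 8e 9e 28

#0 dst[0x00+8] := {0xe5,0xeb,0x98,0x8e,0x5a,0xcd,0xbe,0x28}
#1 dst[0x13+8] := {0xe5,0xeb,0x98,0x8e,0x5a,0xcd,0xbe,0x28}
#2 dst[0x13+4] := {0xbb,0x40,0x7e,0x11}
#3 dst[0x11+6] := {0xeb,0x7c,0xc4,0x52,0x16,0x91}
query mem[0x03]=0x8e, mem[0x1f]=0x9e, mem[0x1a]=0x28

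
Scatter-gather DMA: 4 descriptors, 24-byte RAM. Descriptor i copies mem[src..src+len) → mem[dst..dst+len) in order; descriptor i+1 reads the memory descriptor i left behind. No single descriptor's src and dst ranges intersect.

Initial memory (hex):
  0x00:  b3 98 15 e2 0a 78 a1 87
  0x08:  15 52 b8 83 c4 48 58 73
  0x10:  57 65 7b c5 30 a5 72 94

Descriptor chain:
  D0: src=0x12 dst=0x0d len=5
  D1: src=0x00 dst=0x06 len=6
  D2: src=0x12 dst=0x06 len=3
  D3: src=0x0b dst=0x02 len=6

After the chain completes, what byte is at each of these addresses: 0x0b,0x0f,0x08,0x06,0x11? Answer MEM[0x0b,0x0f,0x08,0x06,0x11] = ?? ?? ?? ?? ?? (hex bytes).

D0: mem[0x0d..0x11] <- [7b c5 30 a5 72]
D1: mem[0x06..0x0b] <- [b3 98 15 e2 0a 78]
D2: mem[0x06..0x08] <- [7b c5 30]
D3: mem[0x02..0x07] <- [78 c4 7b c5 30 a5]
query mem[0x0b]=0x78, mem[0x0f]=0x30, mem[0x08]=0x30, mem[0x06]=0x30, mem[0x11]=0x72

MEM[0x0b,0x0f,0x08,0x06,0x11] = 78 30 30 30 72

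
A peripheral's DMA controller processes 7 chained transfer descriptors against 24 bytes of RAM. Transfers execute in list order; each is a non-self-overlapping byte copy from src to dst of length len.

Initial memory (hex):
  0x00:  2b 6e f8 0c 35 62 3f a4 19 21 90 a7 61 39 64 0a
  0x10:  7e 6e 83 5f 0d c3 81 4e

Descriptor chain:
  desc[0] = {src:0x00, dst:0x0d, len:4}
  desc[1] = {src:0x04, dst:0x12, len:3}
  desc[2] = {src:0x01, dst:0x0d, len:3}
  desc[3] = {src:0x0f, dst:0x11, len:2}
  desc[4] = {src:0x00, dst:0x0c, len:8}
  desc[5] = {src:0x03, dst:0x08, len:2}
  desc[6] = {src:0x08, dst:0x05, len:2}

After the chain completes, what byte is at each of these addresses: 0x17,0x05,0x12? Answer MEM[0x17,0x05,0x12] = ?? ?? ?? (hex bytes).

MEM[0x17,0x05,0x12] = 4e 0c 3f

[0] 0x00->0x0d len=4 : 2b 6e f8 0c
[1] 0x04->0x12 len=3 : 35 62 3f
[2] 0x01->0x0d len=3 : 6e f8 0c
[3] 0x0f->0x11 len=2 : 0c 0c
[4] 0x00->0x0c len=8 : 2b 6e f8 0c 35 62 3f a4
[5] 0x03->0x08 len=2 : 0c 35
[6] 0x08->0x05 len=2 : 0c 35
query mem[0x17]=0x4e, mem[0x05]=0x0c, mem[0x12]=0x3f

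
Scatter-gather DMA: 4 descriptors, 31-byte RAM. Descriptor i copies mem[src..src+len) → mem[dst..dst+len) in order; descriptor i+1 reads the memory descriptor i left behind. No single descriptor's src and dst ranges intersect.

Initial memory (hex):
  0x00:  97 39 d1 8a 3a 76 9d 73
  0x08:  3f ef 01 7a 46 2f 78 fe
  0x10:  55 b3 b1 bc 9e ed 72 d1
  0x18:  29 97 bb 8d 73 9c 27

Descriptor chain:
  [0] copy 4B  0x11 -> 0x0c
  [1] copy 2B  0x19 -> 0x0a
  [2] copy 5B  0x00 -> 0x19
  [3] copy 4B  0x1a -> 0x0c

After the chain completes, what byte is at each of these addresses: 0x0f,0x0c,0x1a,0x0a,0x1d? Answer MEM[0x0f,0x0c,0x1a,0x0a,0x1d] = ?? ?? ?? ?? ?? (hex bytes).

[0] 0x11->0x0c len=4 : b3 b1 bc 9e
[1] 0x19->0x0a len=2 : 97 bb
[2] 0x00->0x19 len=5 : 97 39 d1 8a 3a
[3] 0x1a->0x0c len=4 : 39 d1 8a 3a
query mem[0x0f]=0x3a, mem[0x0c]=0x39, mem[0x1a]=0x39, mem[0x0a]=0x97, mem[0x1d]=0x3a

MEM[0x0f,0x0c,0x1a,0x0a,0x1d] = 3a 39 39 97 3a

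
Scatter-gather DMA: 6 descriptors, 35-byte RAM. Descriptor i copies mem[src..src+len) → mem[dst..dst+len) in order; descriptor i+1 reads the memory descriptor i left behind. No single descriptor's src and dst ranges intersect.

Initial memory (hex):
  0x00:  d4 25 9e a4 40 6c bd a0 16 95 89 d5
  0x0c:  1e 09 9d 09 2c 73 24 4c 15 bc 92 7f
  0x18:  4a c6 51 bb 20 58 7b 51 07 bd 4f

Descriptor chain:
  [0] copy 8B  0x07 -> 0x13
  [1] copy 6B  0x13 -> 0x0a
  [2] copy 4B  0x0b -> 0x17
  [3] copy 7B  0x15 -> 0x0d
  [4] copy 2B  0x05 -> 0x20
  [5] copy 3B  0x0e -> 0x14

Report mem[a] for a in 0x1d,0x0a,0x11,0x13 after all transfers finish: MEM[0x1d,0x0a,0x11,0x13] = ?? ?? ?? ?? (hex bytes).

MEM[0x1d,0x0a,0x11,0x13] = 58 a0 89 bb

  after D0: wrote 8B at 0x13 = a0169589d51e099d
  after D1: wrote 6B at 0x0a = a0169589d51e
  after D2: wrote 4B at 0x17 = 169589d5
  after D3: wrote 7B at 0x0d = 9589169589d5bb
  after D4: wrote 2B at 0x20 = 6cbd
  after D5: wrote 3B at 0x14 = 891695
query mem[0x1d]=0x58, mem[0x0a]=0xa0, mem[0x11]=0x89, mem[0x13]=0xbb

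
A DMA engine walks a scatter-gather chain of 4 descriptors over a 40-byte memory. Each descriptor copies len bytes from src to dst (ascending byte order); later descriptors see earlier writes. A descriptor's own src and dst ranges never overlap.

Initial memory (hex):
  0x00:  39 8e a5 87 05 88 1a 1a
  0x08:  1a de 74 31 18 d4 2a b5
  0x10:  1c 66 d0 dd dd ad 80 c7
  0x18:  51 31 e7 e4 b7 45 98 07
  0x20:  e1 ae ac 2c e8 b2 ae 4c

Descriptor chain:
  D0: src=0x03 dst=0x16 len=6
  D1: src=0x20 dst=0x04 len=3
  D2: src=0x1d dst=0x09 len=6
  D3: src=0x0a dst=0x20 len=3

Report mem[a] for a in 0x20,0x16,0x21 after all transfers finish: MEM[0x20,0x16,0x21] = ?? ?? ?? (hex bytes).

MEM[0x20,0x16,0x21] = 98 87 07

  after D0: wrote 6B at 0x16 = 8705881a1a1a
  after D1: wrote 3B at 0x04 = e1aeac
  after D2: wrote 6B at 0x09 = 459807e1aeac
  after D3: wrote 3B at 0x20 = 9807e1
query mem[0x20]=0x98, mem[0x16]=0x87, mem[0x21]=0x07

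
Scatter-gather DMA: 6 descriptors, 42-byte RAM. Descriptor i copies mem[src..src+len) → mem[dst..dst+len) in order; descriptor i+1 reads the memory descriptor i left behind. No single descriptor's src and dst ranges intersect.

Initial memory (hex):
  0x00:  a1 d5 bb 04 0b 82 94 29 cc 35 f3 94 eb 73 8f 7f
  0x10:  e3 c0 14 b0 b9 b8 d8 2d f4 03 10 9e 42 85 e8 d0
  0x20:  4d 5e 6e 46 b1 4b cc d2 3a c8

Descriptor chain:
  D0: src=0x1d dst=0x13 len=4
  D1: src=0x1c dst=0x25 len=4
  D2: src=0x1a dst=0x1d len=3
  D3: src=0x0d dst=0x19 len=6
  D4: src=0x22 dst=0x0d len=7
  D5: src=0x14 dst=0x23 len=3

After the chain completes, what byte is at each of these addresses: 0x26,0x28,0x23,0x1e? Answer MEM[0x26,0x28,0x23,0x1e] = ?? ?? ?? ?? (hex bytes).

D0: mem[0x13..0x16] <- [85 e8 d0 4d]
D1: mem[0x25..0x28] <- [42 85 e8 d0]
D2: mem[0x1d..0x1f] <- [10 9e 42]
D3: mem[0x19..0x1e] <- [73 8f 7f e3 c0 14]
D4: mem[0x0d..0x13] <- [6e 46 b1 42 85 e8 d0]
D5: mem[0x23..0x25] <- [e8 d0 4d]
query mem[0x26]=0x85, mem[0x28]=0xd0, mem[0x23]=0xe8, mem[0x1e]=0x14

MEM[0x26,0x28,0x23,0x1e] = 85 d0 e8 14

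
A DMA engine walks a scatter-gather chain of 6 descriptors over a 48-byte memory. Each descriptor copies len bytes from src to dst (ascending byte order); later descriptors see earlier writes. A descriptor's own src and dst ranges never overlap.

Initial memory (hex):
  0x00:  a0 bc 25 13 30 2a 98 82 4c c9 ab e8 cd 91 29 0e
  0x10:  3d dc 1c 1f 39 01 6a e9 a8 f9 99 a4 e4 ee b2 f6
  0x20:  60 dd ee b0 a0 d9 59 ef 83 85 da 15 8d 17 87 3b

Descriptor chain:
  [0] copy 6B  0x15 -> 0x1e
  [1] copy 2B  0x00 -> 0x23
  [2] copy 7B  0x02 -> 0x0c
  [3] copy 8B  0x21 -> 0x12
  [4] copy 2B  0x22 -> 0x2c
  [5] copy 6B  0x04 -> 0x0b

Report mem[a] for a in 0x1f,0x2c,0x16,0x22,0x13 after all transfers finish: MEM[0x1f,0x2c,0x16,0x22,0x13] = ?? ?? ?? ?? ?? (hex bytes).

#0 dst[0x1e+6] := {0x01,0x6a,0xe9,0xa8,0xf9,0x99}
#1 dst[0x23+2] := {0xa0,0xbc}
#2 dst[0x0c+7] := {0x25,0x13,0x30,0x2a,0x98,0x82,0x4c}
#3 dst[0x12+8] := {0xa8,0xf9,0xa0,0xbc,0xd9,0x59,0xef,0x83}
#4 dst[0x2c+2] := {0xf9,0xa0}
#5 dst[0x0b+6] := {0x30,0x2a,0x98,0x82,0x4c,0xc9}
query mem[0x1f]=0x6a, mem[0x2c]=0xf9, mem[0x16]=0xd9, mem[0x22]=0xf9, mem[0x13]=0xf9

MEM[0x1f,0x2c,0x16,0x22,0x13] = 6a f9 d9 f9 f9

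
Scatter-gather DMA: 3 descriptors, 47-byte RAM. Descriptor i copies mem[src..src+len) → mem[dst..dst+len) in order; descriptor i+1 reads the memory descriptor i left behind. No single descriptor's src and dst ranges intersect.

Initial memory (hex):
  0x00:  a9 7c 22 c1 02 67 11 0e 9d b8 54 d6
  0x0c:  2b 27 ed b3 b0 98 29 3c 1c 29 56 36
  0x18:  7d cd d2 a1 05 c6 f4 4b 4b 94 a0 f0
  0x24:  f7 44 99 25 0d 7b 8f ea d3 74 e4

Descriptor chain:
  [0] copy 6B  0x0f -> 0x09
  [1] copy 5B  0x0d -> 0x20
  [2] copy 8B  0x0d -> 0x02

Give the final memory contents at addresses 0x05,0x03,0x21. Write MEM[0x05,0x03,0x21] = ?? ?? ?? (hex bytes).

MEM[0x05,0x03,0x21] = b0 1c 1c

#0 dst[0x09+6] := {0xb3,0xb0,0x98,0x29,0x3c,0x1c}
#1 dst[0x20+5] := {0x3c,0x1c,0xb3,0xb0,0x98}
#2 dst[0x02+8] := {0x3c,0x1c,0xb3,0xb0,0x98,0x29,0x3c,0x1c}
query mem[0x05]=0xb0, mem[0x03]=0x1c, mem[0x21]=0x1c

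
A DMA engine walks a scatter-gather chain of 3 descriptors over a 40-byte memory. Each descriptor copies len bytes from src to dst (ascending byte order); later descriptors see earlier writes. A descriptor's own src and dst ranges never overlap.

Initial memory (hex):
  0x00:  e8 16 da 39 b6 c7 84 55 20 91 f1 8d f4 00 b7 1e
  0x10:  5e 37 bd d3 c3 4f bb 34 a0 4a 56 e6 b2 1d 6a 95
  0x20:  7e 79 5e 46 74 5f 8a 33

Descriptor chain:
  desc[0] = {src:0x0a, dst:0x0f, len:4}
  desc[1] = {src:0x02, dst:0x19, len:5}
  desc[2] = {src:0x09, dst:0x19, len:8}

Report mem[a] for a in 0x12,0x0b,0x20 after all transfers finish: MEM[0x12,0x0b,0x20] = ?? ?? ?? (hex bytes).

#0 dst[0x0f+4] := {0xf1,0x8d,0xf4,0x00}
#1 dst[0x19+5] := {0xda,0x39,0xb6,0xc7,0x84}
#2 dst[0x19+8] := {0x91,0xf1,0x8d,0xf4,0x00,0xb7,0xf1,0x8d}
query mem[0x12]=0x00, mem[0x0b]=0x8d, mem[0x20]=0x8d

MEM[0x12,0x0b,0x20] = 00 8d 8d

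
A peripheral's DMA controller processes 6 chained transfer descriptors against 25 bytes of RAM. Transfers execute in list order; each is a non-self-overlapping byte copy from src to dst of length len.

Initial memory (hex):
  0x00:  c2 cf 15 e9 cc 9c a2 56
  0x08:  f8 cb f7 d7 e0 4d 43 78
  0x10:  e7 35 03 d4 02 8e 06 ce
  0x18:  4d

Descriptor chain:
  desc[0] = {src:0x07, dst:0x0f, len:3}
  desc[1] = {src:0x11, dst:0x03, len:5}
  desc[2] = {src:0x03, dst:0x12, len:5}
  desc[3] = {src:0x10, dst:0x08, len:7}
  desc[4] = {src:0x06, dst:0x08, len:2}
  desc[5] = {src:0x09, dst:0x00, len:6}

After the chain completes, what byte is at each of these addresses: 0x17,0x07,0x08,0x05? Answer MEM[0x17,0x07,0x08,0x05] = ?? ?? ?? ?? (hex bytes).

MEM[0x17,0x07,0x08,0x05] = ce 8e 02 8e

#0 dst[0x0f+3] := {0x56,0xf8,0xcb}
#1 dst[0x03+5] := {0xcb,0x03,0xd4,0x02,0x8e}
#2 dst[0x12+5] := {0xcb,0x03,0xd4,0x02,0x8e}
#3 dst[0x08+7] := {0xf8,0xcb,0xcb,0x03,0xd4,0x02,0x8e}
#4 dst[0x08+2] := {0x02,0x8e}
#5 dst[0x00+6] := {0x8e,0xcb,0x03,0xd4,0x02,0x8e}
query mem[0x17]=0xce, mem[0x07]=0x8e, mem[0x08]=0x02, mem[0x05]=0x8e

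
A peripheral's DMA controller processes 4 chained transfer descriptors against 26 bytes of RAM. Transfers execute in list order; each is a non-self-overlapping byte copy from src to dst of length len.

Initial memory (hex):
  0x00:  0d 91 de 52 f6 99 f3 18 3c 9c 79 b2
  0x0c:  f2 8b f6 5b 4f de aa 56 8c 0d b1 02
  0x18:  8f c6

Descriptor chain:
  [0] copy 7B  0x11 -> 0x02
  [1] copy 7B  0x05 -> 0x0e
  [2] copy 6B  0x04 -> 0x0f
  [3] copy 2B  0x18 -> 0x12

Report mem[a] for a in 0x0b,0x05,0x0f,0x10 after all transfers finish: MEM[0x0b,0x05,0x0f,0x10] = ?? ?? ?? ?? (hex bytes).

  after D0: wrote 7B at 0x02 = deaa568c0db102
  after D1: wrote 7B at 0x0e = 8c0db1029c79b2
  after D2: wrote 6B at 0x0f = 568c0db1029c
  after D3: wrote 2B at 0x12 = 8fc6
query mem[0x0b]=0xb2, mem[0x05]=0x8c, mem[0x0f]=0x56, mem[0x10]=0x8c

MEM[0x0b,0x05,0x0f,0x10] = b2 8c 56 8c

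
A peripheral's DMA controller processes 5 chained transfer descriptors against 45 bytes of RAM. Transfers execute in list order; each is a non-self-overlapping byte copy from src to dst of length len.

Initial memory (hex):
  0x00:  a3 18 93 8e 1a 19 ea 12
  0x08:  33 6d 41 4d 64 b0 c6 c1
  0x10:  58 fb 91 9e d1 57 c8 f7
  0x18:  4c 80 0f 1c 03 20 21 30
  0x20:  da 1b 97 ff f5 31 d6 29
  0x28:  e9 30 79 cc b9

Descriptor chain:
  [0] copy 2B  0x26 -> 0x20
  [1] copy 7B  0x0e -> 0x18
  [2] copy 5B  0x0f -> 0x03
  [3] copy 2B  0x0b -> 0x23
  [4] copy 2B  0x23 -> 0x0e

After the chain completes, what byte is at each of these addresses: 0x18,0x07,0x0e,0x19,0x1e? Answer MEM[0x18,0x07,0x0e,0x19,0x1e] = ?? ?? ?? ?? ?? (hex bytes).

#0 dst[0x20+2] := {0xd6,0x29}
#1 dst[0x18+7] := {0xc6,0xc1,0x58,0xfb,0x91,0x9e,0xd1}
#2 dst[0x03+5] := {0xc1,0x58,0xfb,0x91,0x9e}
#3 dst[0x23+2] := {0x4d,0x64}
#4 dst[0x0e+2] := {0x4d,0x64}
query mem[0x18]=0xc6, mem[0x07]=0x9e, mem[0x0e]=0x4d, mem[0x19]=0xc1, mem[0x1e]=0xd1

MEM[0x18,0x07,0x0e,0x19,0x1e] = c6 9e 4d c1 d1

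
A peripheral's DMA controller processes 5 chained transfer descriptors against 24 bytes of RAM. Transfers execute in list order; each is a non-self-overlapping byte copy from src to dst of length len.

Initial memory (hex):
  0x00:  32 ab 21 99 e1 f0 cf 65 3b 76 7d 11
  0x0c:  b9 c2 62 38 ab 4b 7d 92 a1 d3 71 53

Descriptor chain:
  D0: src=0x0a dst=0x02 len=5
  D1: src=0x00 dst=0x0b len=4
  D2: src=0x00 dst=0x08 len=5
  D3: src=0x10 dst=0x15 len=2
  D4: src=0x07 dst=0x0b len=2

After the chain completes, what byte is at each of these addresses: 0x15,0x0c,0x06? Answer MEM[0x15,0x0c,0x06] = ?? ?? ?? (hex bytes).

[0] 0x0a->0x02 len=5 : 7d 11 b9 c2 62
[1] 0x00->0x0b len=4 : 32 ab 7d 11
[2] 0x00->0x08 len=5 : 32 ab 7d 11 b9
[3] 0x10->0x15 len=2 : ab 4b
[4] 0x07->0x0b len=2 : 65 32
query mem[0x15]=0xab, mem[0x0c]=0x32, mem[0x06]=0x62

MEM[0x15,0x0c,0x06] = ab 32 62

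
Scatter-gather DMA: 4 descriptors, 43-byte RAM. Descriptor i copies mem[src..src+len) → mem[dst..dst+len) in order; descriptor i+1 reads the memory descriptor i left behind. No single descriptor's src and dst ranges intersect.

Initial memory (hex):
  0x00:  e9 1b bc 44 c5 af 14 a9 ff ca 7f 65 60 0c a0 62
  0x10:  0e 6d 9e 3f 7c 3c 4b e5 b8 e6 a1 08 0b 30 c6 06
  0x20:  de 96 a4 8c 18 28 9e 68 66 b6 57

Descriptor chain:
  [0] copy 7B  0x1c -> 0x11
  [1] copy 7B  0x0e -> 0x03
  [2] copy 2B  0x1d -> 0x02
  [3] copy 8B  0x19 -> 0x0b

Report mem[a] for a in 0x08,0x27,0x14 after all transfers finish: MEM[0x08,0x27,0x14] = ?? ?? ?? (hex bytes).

MEM[0x08,0x27,0x14] = c6 68 06

  after D0: wrote 7B at 0x11 = 0b30c606de96a4
  after D1: wrote 7B at 0x03 = a0620e0b30c606
  after D2: wrote 2B at 0x02 = 30c6
  after D3: wrote 8B at 0x0b = e6a1080b30c606de
query mem[0x08]=0xc6, mem[0x27]=0x68, mem[0x14]=0x06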